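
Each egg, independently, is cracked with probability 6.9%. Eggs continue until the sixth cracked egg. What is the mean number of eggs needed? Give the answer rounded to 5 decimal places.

86.95652

Y = total eggs until the sixth success; negative binomial with r=6, p=0.069.
E[Y] = r / p = 6 / 0.069 = 86.9565217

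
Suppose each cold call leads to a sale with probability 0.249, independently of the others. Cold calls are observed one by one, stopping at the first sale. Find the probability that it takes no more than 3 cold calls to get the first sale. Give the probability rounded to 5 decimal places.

Y = number of cold calls to the first success; geometric, p = 0.249.
P(Y ≤ 3) = 1 − (1−p)^3 = 1 − 0.4235648 = 0.5764352

0.57644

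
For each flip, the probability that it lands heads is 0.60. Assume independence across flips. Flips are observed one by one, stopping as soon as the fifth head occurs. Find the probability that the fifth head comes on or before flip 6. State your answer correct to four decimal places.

0.2333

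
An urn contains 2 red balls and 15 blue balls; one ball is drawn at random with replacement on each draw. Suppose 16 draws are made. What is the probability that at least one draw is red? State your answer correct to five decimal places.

0.86502

P(at least one) = 1 − P(none) = 1 − (1 − 0.117647)^16
= 1 − 0.1349825 = 0.8650175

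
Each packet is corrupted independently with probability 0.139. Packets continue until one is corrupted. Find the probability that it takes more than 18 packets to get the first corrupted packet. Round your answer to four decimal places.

Y = number of packets to the first success; geometric, p = 0.139.
P(Y > 18) = P(first 18 all fail) = (1−p)^18 = 0.067617

0.0676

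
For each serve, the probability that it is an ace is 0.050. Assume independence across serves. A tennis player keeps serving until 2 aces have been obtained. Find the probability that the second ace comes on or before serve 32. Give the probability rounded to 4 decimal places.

Finishing within 32 serves ⇔ at least 2 successes in the first 32. With X ~ Binomial(32, 0.05), P(Y ≤ 32) = 1 − P(X ≤ 1).
  k=0: C(32,0)·0.05^0·0.95^32 = 0.193711
  k=1: C(32,1)·0.05^1·0.95^31 = 0.326251
1 − 0.519962 = 0.480038

0.4800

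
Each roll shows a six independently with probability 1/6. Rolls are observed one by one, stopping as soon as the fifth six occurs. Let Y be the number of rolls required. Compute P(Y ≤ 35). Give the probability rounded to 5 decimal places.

Finishing within 35 rolls ⇔ at least 5 successes in the first 35. With X ~ Binomial(35, 0.166667), P(Y ≤ 35) = 1 − P(X ≤ 4).
  k=0: C(35,0)·0.166667^0·0.833333^35 = 0.0016930
  k=1: C(35,1)·0.166667^1·0.833333^34 = 0.0118510
  k=2: C(35,2)·0.166667^2·0.833333^33 = 0.0402933
  k=3: C(35,3)·0.166667^3·0.833333^32 = 0.0886454
  k=4: C(35,4)·0.166667^4·0.833333^31 = 0.1418326
1 − 0.2843153 = 0.7156847

0.71568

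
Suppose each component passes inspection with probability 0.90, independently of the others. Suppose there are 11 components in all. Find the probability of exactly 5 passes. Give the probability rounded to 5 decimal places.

X ~ Binomial(n=11, p=0.90).
P(X=5) = C(11,5) · p^5 · (1−p)^6
= 462 · 0.59049 · 1e-06 = 0.0002728

0.00027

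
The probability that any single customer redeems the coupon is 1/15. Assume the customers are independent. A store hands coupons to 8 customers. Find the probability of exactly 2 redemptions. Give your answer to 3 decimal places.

X ~ Binomial(n=8, p=0.066667).
P(X=2) = C(8,2) · p^2 · (1−p)^6
= 28 · 0.0044444 · 0.66103 = 0.08226

0.082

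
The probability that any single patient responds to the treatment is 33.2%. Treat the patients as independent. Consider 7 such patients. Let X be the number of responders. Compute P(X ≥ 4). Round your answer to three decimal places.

0.171

X ~ Binomial(7, 0.332); P(X ≥ 4) = Σ C(7,k) p^k (1−p)^(7−k) over k:
  k=4: C(7,4)·0.332^4·0.668^3 = 0.12675
  k=5: C(7,5)·0.332^5·0.668^2 = 0.03780
  k=6: C(7,6)·0.332^6·0.668^1 = 0.00626
  k=7: C(7,7)·0.332^7·0.668^0 = 0.00044
Total = 0.17125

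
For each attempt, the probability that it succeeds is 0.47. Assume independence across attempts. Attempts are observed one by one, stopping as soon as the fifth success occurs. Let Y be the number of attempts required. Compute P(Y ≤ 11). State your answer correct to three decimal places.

Finishing within 11 attempts ⇔ at least 5 successes in the first 11. With X ~ Binomial(11, 0.47), P(Y ≤ 11) = 1 − P(X ≤ 4).
  k=0: C(11,0)·0.47^0·0.53^11 = 0.00093
  k=1: C(11,1)·0.47^1·0.53^10 = 0.00904
  k=2: C(11,2)·0.47^2·0.53^9 = 0.04009
  k=3: C(11,3)·0.47^3·0.53^8 = 0.10666
  k=4: C(11,4)·0.47^4·0.53^7 = 0.18916
1 − 0.34588 = 0.65412

0.654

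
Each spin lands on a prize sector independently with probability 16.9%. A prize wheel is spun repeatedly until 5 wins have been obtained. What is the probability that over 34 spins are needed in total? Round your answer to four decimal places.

0.2969

Needing more than 34 spins ⇔ fewer than 5 successes in the first 34. With X ~ Binomial(34, 0.169), P(Y > 34) = P(X ≤ 4).
  k=0: C(34,0)·0.169^0·0.831^34 = 0.001847
  k=1: C(34,1)·0.169^1·0.831^33 = 0.012770
  k=2: C(34,2)·0.169^2·0.831^32 = 0.042852
  k=3: C(34,3)·0.169^3·0.831^31 = 0.092957
  k=4: C(34,4)·0.169^4·0.831^30 = 0.146511
P(X ≤ 4) = 0.296937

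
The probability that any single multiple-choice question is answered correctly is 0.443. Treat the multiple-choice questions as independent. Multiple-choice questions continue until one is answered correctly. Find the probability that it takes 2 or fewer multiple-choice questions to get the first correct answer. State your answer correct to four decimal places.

Y = number of multiple-choice questions to the first success; geometric, p = 0.443.
P(Y ≤ 2) = 1 − (1−p)^2 = 1 − 0.310249 = 0.689751

0.6898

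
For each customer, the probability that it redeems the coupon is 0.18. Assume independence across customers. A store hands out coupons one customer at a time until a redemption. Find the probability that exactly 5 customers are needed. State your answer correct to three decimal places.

Geometric (trials to first success), p = 0.18.
P(Y = 5) = (1−p)^4 · p = 0.45212 · 0.18 = 0.08138

0.081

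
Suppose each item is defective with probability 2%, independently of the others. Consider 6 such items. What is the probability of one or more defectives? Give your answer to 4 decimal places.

0.1142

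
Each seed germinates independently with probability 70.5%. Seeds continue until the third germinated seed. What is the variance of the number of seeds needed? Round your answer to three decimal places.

1.781

Y = total seeds until the third success; negative binomial with r=3, p=0.705.
Var(Y) = r(1−p)/p² = 3·0.295 / 0.705² = 1.78059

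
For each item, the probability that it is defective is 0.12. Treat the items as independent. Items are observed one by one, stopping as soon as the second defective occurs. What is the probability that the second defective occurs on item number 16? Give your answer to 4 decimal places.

Y = trial on which the second success occurs; negative binomial, r=2, p=0.12.
P(Y=16) = C(15,1) · p^2 · (1−p)^14
= 15 · 0.0144 · 0.16702 = 0.036075

0.0361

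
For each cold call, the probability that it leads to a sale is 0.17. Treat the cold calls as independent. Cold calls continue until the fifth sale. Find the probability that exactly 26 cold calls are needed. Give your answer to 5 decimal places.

Y = trial on which the fifth success occurs; negative binomial, r=5, p=0.17.
P(Y=26) = C(25,4) · p^5 · (1−p)^21
= 12650 · 0.00014199 · 0.019982 = 0.0358901

0.03589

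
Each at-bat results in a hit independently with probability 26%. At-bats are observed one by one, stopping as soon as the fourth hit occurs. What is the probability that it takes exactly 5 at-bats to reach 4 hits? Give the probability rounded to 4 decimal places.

Y = trial on which the fourth success occurs; negative binomial, r=4, p=0.26.
P(Y=5) = C(4,3) · p^4 · (1−p)^1
= 4 · 0.0045698 · 0.74 = 0.013526

0.0135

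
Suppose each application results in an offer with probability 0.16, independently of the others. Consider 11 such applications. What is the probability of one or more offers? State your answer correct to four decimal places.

0.8531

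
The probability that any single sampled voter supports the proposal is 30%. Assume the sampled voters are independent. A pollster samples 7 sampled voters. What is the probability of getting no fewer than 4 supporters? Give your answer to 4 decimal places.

0.1260

X ~ Binomial(7, 0.30); P(X ≥ 4) = Σ C(7,k) p^k (1−p)^(7−k) over k:
  k=4: C(7,4)·0.30^4·0.70^3 = 0.097240
  k=5: C(7,5)·0.30^5·0.70^2 = 0.025005
  k=6: C(7,6)·0.30^6·0.70^1 = 0.003572
  k=7: C(7,7)·0.30^7·0.70^0 = 0.000219
Total = 0.126036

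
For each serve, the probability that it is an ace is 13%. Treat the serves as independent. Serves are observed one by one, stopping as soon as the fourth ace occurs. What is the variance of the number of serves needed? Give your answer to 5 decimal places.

Y = total serves until the fourth success; negative binomial with r=4, p=0.13.
Var(Y) = r(1−p)/p² = 4·0.87 / 0.13² = 205.9171598

205.91716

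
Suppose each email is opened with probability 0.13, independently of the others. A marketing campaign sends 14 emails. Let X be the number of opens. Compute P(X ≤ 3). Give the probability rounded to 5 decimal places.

0.90206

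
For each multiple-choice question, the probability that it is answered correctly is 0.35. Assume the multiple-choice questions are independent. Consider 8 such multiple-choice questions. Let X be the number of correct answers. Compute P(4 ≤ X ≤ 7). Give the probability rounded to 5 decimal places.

0.29338

X ~ Binomial(8, 0.35); P(4 ≤ X ≤ 7) = Σ C(8,k) p^k (1−p)^(8−k) over k:
  k=4: C(8,4)·0.35^4·0.65^4 = 0.1875097
  k=5: C(8,5)·0.35^5·0.65^3 = 0.0807734
  k=6: C(8,6)·0.35^6·0.65^2 = 0.0217467
  k=7: C(8,7)·0.35^7·0.65^1 = 0.0033456
Total = 0.2933754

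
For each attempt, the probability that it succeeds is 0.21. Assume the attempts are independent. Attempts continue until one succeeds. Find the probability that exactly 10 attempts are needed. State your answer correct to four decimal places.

0.0252

Geometric (trials to first success), p = 0.21.
P(Y = 10) = (1−p)^9 · p = 0.11985 · 0.21 = 0.025169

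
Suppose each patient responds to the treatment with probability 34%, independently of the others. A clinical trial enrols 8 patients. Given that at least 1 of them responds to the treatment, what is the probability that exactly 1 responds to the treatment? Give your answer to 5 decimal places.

X ~ Binomial(8, 0.34). Want P(X=1 | X≥1) = P(X=1) / P(X≥1).
P(X=1) = C(8,1)·0.34^1·0.66^7 = 0.1483804
P(X≥1) = 1 − 0.0360041 = 0.9639959
Ratio = 0.1483804 / 0.9639959 = 0.1539222

0.15392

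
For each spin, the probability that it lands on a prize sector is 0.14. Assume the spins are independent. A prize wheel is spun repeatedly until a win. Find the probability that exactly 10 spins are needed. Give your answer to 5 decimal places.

Geometric (trials to first success), p = 0.14.
P(Y = 10) = (1−p)^9 · p = 0.25733 · 0.14 = 0.0360258

0.03603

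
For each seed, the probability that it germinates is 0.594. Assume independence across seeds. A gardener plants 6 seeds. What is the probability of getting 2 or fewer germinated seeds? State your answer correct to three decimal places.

X ~ Binomial(6, 0.594); P(X ≤ 2) = Σ C(6,k) p^k (1−p)^(6−k) over k:
  k=0: C(6,0)·0.594^0·0.406^6 = 0.00448
  k=1: C(6,1)·0.594^1·0.406^5 = 0.03932
  k=2: C(6,2)·0.594^2·0.406^4 = 0.14380
Total = 0.18760

0.188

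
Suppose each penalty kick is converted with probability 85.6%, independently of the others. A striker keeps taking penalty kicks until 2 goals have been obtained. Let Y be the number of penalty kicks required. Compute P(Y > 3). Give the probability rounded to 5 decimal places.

0.05624

Needing more than 3 penalty kicks ⇔ fewer than 2 successes in the first 3. With X ~ Binomial(3, 0.856), P(Y > 3) = P(X ≤ 1).
  k=0: C(3,0)·0.856^0·0.144^3 = 0.0029860
  k=1: C(3,1)·0.856^1·0.144^2 = 0.0532500
P(X ≤ 1) = 0.0562360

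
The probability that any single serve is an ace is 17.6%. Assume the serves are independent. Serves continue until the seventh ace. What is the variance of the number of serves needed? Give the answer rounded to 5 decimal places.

Y = total serves until the seventh success; negative binomial with r=7, p=0.176.
Var(Y) = r(1−p)/p² = 7·0.824 / 0.176² = 186.2086777

186.20868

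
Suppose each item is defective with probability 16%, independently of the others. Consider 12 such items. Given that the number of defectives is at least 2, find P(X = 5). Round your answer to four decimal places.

X ~ Binomial(12, 0.16). Want P(X=5 | X≥2) = P(X=5) / P(X≥2).
P(X=5) = C(12,5)·0.16^5·0.84^7 = 0.024506
P(X≥2) = 1 − 0.123410 − 0.282081 = 0.594509
Ratio = 0.024506 / 0.594509 = 0.041221

0.0412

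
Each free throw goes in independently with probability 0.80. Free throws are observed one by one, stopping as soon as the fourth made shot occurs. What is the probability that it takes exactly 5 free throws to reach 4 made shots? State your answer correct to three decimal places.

Y = trial on which the fourth success occurs; negative binomial, r=4, p=0.80.
P(Y=5) = C(4,3) · p^4 · (1−p)^1
= 4 · 0.4096 · 0.2 = 0.32768

0.328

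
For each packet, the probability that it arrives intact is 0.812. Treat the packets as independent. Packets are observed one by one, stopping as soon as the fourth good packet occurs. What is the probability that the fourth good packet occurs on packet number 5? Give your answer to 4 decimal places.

0.3269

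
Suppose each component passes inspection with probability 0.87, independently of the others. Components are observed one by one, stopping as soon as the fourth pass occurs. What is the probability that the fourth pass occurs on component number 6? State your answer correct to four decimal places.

0.0968

Y = trial on which the fourth success occurs; negative binomial, r=4, p=0.87.
P(Y=6) = C(5,3) · p^4 · (1−p)^2
= 10 · 0.5729 · 0.0169 = 0.096820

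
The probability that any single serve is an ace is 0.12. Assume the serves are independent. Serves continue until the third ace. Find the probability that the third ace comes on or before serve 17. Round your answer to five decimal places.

0.33450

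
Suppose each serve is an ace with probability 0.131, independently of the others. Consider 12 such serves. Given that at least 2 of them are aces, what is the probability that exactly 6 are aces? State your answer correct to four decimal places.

0.0042

X ~ Binomial(12, 0.131). Want P(X=6 | X≥2) = P(X=6) / P(X≥2).
P(X=6) = C(12,6)·0.131^6·0.869^6 = 0.002011
P(X≥2) = 1 − 0.185454 − 0.335483 = 0.479063
Ratio = 0.002011 / 0.479063 = 0.004198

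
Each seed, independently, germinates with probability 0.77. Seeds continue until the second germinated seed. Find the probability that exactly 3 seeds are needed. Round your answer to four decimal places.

0.2727

Y = trial on which the second success occurs; negative binomial, r=2, p=0.77.
P(Y=3) = C(2,1) · p^2 · (1−p)^1
= 2 · 0.5929 · 0.23 = 0.272734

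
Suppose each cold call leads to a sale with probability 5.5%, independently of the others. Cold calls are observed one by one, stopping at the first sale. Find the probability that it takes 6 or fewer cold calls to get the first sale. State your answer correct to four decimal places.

0.2878

Y = number of cold calls to the first success; geometric, p = 0.055.
P(Y ≤ 6) = 1 − (1−p)^6 = 1 − 0.712182 = 0.287818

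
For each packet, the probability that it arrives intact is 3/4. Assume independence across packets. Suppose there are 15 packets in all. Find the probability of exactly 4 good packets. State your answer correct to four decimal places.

X ~ Binomial(n=15, p=0.75).
P(X=4) = C(15,4) · p^4 · (1−p)^11
= 1365 · 0.31641 · 2.3842e-07 = 0.000103

0.0001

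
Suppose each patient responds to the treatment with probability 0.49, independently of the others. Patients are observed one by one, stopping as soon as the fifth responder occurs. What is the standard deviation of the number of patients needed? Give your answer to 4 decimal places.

3.2589

Y = total patients until the fifth success; negative binomial with r=5, p=0.49.
SD(Y) = √[r(1−p)/p²] = √(10.620575) = 3.258922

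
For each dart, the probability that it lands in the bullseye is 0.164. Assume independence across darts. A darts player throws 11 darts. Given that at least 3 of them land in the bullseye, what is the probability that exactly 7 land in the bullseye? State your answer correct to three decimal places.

0.002

X ~ Binomial(11, 0.164). Want P(X=7 | X≥3) = P(X=7) / P(X≥3).
P(X=7) = C(11,7)·0.164^7·0.836^4 = 0.00051
P(X≥3) = 1 − 0.13940 − 0.30081 − 0.29506 = 0.26473
Ratio = 0.00051 / 0.26473 = 0.00194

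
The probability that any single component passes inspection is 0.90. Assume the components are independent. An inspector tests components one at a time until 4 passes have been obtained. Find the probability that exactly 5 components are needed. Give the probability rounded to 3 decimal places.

0.262

Y = trial on which the fourth success occurs; negative binomial, r=4, p=0.90.
P(Y=5) = C(4,3) · p^4 · (1−p)^1
= 4 · 0.6561 · 0.1 = 0.26244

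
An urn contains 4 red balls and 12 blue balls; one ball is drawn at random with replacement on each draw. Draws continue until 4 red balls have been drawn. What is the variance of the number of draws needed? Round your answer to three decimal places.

Y = total draws until the fourth success; negative binomial with r=4, p=0.25.
Var(Y) = r(1−p)/p² = 4·0.75 / 0.25² = 48.00000

48.000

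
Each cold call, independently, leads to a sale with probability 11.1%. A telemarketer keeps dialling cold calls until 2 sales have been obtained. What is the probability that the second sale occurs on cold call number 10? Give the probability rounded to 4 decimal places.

0.0433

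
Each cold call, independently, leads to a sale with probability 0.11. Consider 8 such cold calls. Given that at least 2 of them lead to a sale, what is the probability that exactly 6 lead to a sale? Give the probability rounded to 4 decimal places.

X ~ Binomial(8, 0.11). Want P(X=6 | X≥2) = P(X=6) / P(X≥2).
P(X=6) = C(8,6)·0.11^6·0.89^2 = 0.000039
P(X≥2) = 1 − 0.393659 − 0.389236 = 0.217105
Ratio = 0.000039 / 0.217105 = 0.000181

0.0002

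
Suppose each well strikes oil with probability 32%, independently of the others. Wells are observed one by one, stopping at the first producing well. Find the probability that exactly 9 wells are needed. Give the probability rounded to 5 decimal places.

Geometric (trials to first success), p = 0.32.
P(Y = 9) = (1−p)^8 · p = 0.045716 · 0.32 = 0.0146292

0.01463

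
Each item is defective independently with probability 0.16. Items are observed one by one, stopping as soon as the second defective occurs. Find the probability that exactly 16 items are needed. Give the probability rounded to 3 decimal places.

0.033

Y = trial on which the second success occurs; negative binomial, r=2, p=0.16.
P(Y=16) = C(15,1) · p^2 · (1−p)^14
= 15 · 0.0256 · 0.087078 = 0.03344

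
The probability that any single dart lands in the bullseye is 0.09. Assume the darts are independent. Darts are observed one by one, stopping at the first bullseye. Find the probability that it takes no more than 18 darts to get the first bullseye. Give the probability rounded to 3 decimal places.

0.817

Y = number of darts to the first success; geometric, p = 0.09.
P(Y ≤ 18) = 1 − (1−p)^18 = 1 − 0.18312 = 0.81688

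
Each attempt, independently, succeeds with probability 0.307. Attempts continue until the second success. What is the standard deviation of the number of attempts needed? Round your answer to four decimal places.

Y = total attempts until the second success; negative binomial with r=2, p=0.307.
SD(Y) = √[r(1−p)/p²] = √(14.705726) = 3.834805

3.8348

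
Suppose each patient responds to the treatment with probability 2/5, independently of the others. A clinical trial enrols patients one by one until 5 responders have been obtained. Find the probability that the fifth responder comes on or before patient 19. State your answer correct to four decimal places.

Finishing within 19 patients ⇔ at least 5 successes in the first 19. With X ~ Binomial(19, 0.40), P(Y ≤ 19) = 1 − P(X ≤ 4).
  k=0: C(19,0)·0.40^0·0.60^19 = 0.000061
  k=1: C(19,1)·0.40^1·0.60^18 = 0.000772
  k=2: C(19,2)·0.40^2·0.60^17 = 0.004631
  k=3: C(19,3)·0.40^3·0.60^16 = 0.017495
  k=4: C(19,4)·0.40^4·0.60^15 = 0.046654
1 − 0.069614 = 0.930386

0.9304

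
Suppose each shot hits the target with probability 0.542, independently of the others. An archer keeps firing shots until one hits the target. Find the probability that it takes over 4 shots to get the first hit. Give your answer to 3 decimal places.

0.044

Y = number of shots to the first success; geometric, p = 0.542.
P(Y > 4) = P(first 4 all fail) = (1−p)^4 = 0.04400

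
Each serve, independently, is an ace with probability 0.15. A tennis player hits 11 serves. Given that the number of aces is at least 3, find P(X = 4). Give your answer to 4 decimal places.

0.2421

X ~ Binomial(11, 0.15). Want P(X=4 | X≥3) = P(X=4) / P(X≥3).
P(X=4) = C(11,4)·0.15^4·0.85^7 = 0.053556
P(X≥3) = 1 − 0.167343 − 0.324843 − 0.286626 = 0.221188
Ratio = 0.053556 / 0.221188 = 0.242131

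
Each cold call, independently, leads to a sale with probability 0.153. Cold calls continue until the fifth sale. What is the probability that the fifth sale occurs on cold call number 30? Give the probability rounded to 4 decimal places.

0.0313

Y = trial on which the fifth success occurs; negative binomial, r=5, p=0.153.
P(Y=30) = C(29,4) · p^5 · (1−p)^25
= 23751 · 8.3841e-05 · 0.015743 = 0.031349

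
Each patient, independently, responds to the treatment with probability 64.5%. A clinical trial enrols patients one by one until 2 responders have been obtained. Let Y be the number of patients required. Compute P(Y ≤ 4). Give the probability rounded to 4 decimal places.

0.8687

Finishing within 4 patients ⇔ at least 2 successes in the first 4. With X ~ Binomial(4, 0.645), P(Y ≤ 4) = 1 − P(X ≤ 1).
  k=0: C(4,0)·0.645^0·0.355^4 = 0.015882
  k=1: C(4,1)·0.645^1·0.355^3 = 0.115426
1 − 0.131309 = 0.868691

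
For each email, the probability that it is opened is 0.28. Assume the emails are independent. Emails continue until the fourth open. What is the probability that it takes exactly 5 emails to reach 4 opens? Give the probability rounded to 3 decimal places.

Y = trial on which the fourth success occurs; negative binomial, r=4, p=0.28.
P(Y=5) = C(4,3) · p^4 · (1−p)^1
= 4 · 0.0061466 · 0.72 = 0.01770

0.018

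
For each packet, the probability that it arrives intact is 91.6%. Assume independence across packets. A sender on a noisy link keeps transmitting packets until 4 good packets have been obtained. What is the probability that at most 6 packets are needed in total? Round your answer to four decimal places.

0.9902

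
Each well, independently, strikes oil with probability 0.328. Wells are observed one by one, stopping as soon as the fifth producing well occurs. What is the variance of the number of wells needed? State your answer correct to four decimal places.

Y = total wells until the fifth success; negative binomial with r=5, p=0.328.
Var(Y) = r(1−p)/p² = 5·0.672 / 0.328² = 31.231410

31.2314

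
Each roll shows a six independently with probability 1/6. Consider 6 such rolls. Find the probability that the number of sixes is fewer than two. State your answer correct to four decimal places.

0.7368

X ~ Binomial(6, 0.166667); P(X ≤ 1) = Σ C(6,k) p^k (1−p)^(6−k) over k:
  k=0: C(6,0)·0.166667^0·0.833333^6 = 0.334898
  k=1: C(6,1)·0.166667^1·0.833333^5 = 0.401878
Total = 0.736776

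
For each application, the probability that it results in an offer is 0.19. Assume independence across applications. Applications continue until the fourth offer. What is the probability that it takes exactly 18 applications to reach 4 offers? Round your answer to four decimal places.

0.0464

Y = trial on which the fourth success occurs; negative binomial, r=4, p=0.19.
P(Y=18) = C(17,3) · p^4 · (1−p)^14
= 680 · 0.0013032 · 0.052335 = 0.046378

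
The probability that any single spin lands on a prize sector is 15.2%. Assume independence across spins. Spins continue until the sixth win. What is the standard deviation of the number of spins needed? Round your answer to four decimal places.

14.8399

Y = total spins until the sixth success; negative binomial with r=6, p=0.152.
SD(Y) = √[r(1−p)/p²] = √(220.221607) = 14.839865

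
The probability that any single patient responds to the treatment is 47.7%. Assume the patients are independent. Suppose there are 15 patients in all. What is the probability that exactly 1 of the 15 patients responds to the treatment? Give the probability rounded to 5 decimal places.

0.00082

X ~ Binomial(n=15, p=0.477).
P(X=1) = C(15,1) · p^1 · (1−p)^14
= 15 · 0.477 · 0.00011456 = 0.0008197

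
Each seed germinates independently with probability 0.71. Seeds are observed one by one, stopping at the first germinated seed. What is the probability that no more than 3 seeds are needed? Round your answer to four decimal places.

Y = number of seeds to the first success; geometric, p = 0.71.
P(Y ≤ 3) = 1 − (1−p)^3 = 1 − 0.024389 = 0.975611

0.9756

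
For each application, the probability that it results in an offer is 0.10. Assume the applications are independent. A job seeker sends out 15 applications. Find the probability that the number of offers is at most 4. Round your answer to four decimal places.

X ~ Binomial(15, 0.10); P(X ≤ 4) = Σ C(15,k) p^k (1−p)^(15−k) over k:
  k=0: C(15,0)·0.10^0·0.90^15 = 0.205891
  k=1: C(15,1)·0.10^1·0.90^14 = 0.343152
  k=2: C(15,2)·0.10^2·0.90^13 = 0.266896
  k=3: C(15,3)·0.10^3·0.90^12 = 0.128505
  k=4: C(15,4)·0.10^4·0.90^11 = 0.042835
Total = 0.987280

0.9873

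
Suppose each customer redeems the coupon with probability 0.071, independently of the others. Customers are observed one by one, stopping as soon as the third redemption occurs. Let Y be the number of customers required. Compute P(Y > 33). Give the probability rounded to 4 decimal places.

0.5814

Needing more than 33 customers ⇔ fewer than 3 successes in the first 33. With X ~ Binomial(33, 0.071), P(Y > 33) = P(X ≤ 2).
  k=0: C(33,0)·0.071^0·0.929^33 = 0.088007
  k=1: C(33,1)·0.071^1·0.929^32 = 0.221960
  k=2: C(33,2)·0.071^2·0.929^31 = 0.271417
P(X ≤ 2) = 0.581385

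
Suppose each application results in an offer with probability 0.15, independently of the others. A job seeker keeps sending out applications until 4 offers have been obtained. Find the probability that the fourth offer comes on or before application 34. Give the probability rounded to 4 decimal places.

Finishing within 34 applications ⇔ at least 4 successes in the first 34. With X ~ Binomial(34, 0.15), P(Y ≤ 34) = 1 − P(X ≤ 3).
  k=0: C(34,0)·0.15^0·0.85^34 = 0.003983
  k=1: C(34,1)·0.15^1·0.85^33 = 0.023900
  k=2: C(34,2)·0.15^2·0.85^32 = 0.069591
  k=3: C(34,3)·0.15^3·0.85^31 = 0.130994
1 − 0.228468 = 0.771532

0.7715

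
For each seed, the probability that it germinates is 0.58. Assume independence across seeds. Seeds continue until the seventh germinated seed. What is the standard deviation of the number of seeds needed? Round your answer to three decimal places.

2.956

Y = total seeds until the seventh success; negative binomial with r=7, p=0.58.
SD(Y) = √[r(1−p)/p²] = √(8.73960) = 2.95628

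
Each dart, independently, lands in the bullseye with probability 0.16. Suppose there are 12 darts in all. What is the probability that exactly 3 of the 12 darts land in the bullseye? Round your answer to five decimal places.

X ~ Binomial(n=12, p=0.16).
P(X=3) = C(12,3) · p^3 · (1−p)^9
= 220 · 0.004096 · 0.20822 = 0.1876274

0.18763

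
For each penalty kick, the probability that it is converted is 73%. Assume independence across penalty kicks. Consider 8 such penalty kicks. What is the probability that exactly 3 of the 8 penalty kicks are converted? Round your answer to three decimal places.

0.031

X ~ Binomial(n=8, p=0.73).
P(X=3) = C(8,3) · p^3 · (1−p)^5
= 56 · 0.38902 · 0.0014349 = 0.03126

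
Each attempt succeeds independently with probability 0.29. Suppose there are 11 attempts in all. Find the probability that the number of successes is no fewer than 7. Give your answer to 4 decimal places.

X ~ Binomial(11, 0.29); P(X ≥ 7) = Σ C(11,k) p^k (1−p)^(11−k) over k:
  k=7: C(11,7)·0.29^7·0.71^4 = 0.014465
  k=8: C(11,8)·0.29^8·0.71^3 = 0.002954
  k=9: C(11,9)·0.29^9·0.71^2 = 0.000402
  k=10: C(11,10)·0.29^10·0.71^1 = 0.000033
  k=11: C(11,11)·0.29^11·0.71^0 = 0.000001
Total = 0.017856

0.0179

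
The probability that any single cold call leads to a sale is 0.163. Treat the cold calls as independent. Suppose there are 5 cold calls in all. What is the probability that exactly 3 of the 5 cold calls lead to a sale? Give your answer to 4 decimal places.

0.0303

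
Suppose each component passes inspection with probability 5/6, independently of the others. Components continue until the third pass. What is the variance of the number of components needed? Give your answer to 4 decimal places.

0.7200

Y = total components until the third success; negative binomial with r=3, p=0.833333.
Var(Y) = r(1−p)/p² = 3·0.166667 / 0.833333² = 0.720000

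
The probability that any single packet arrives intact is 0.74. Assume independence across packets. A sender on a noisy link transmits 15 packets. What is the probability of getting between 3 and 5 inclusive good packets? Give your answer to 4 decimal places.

0.0011

X ~ Binomial(15, 0.74); P(3 ≤ X ≤ 5) = Σ C(15,k) p^k (1−p)^(15−k) over k:
  k=3: C(15,3)·0.74^3·0.26^12 = 0.000018
  k=4: C(15,4)·0.74^4·0.26^11 = 0.000150
  k=5: C(15,5)·0.74^5·0.26^10 = 0.000941
Total = 0.001109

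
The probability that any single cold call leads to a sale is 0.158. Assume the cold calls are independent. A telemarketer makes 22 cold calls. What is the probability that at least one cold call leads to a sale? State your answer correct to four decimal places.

P(at least one) = 1 − P(none) = 1 − (1 − 0.158)^22
= 1 − 0.022744 = 0.977256

0.9773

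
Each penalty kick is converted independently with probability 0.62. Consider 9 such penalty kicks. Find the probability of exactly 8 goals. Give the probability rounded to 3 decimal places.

0.075

X ~ Binomial(n=9, p=0.62).
P(X=8) = C(9,8) · p^8 · (1−p)^1
= 9 · 0.021834 · 0.38 = 0.07467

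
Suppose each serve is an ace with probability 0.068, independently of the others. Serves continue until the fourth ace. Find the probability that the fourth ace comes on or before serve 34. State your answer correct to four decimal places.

0.1980

Finishing within 34 serves ⇔ at least 4 successes in the first 34. With X ~ Binomial(34, 0.068), P(Y ≤ 34) = 1 − P(X ≤ 3).
  k=0: C(34,0)·0.068^0·0.932^34 = 0.091231
  k=1: C(34,1)·0.068^1·0.932^33 = 0.226315
  k=2: C(34,2)·0.068^2·0.932^32 = 0.272452
  k=3: C(34,3)·0.068^3·0.932^31 = 0.212037
1 − 0.802034 = 0.197966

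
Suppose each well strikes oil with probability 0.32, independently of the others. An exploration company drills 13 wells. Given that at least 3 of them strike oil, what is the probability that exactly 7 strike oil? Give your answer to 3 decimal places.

X ~ Binomial(13, 0.32). Want P(X=7 | X≥3) = P(X=7) / P(X≥3).
P(X=7) = C(13,7)·0.32^7·0.68^6 = 0.05829
P(X≥3) = 1 − 0.00665 − 0.04066 − 0.11481 = 0.83788
Ratio = 0.05829 / 0.83788 = 0.06957

0.070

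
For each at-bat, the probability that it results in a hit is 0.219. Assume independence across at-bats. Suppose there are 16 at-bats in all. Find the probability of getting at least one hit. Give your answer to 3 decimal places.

P(at least one) = 1 − P(none) = 1 − (1 − 0.219)^16
= 1 − 0.01916 = 0.98084

0.981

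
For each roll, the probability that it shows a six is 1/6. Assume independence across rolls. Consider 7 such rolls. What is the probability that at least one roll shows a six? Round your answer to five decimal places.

P(at least one) = 1 − P(none) = 1 − (1 − 0.166667)^7
= 1 − 0.2790816 = 0.7209184

0.72092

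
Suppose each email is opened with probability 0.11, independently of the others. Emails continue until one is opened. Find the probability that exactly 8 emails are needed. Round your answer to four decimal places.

Geometric (trials to first success), p = 0.11.
P(Y = 8) = (1−p)^7 · p = 0.44231 · 0.11 = 0.048654

0.0487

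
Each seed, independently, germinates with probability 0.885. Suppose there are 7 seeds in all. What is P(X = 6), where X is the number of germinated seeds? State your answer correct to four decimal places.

0.3868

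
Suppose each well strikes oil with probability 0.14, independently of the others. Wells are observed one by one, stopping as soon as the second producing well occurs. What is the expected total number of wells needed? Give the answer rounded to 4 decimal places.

14.2857

Y = total wells until the second success; negative binomial with r=2, p=0.14.
E[Y] = r / p = 2 / 0.14 = 14.285714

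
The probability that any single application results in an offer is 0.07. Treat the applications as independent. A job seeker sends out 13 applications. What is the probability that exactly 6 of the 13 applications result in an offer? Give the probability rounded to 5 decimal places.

0.00012

X ~ Binomial(n=13, p=0.07).
P(X=6) = C(13,6) · p^6 · (1−p)^7
= 1716 · 1.1765e-07 · 0.6017 = 0.0001215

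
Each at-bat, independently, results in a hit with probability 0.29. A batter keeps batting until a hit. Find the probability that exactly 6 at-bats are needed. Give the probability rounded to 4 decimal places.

0.0523

Geometric (trials to first success), p = 0.29.
P(Y = 6) = (1−p)^5 · p = 0.18042 · 0.29 = 0.052323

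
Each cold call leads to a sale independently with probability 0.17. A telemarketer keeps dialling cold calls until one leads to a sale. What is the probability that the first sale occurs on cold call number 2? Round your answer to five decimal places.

0.14110

Geometric (trials to first success), p = 0.17.
P(Y = 2) = (1−p)^1 · p = 0.83 · 0.17 = 0.1411000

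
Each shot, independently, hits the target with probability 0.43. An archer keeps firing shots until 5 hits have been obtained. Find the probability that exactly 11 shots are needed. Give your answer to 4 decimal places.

0.1059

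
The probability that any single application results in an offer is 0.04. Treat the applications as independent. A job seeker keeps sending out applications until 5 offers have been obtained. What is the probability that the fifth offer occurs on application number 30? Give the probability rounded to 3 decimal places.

0.001

Y = trial on which the fifth success occurs; negative binomial, r=5, p=0.04.
P(Y=30) = C(29,4) · p^5 · (1−p)^25
= 23751 · 1.024e-07 · 0.3604 = 0.00088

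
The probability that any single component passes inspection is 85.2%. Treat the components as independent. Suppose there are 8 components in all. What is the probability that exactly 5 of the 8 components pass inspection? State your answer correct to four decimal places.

0.0815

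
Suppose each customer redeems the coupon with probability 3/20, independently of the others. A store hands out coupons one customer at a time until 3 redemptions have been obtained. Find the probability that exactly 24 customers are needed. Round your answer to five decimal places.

Y = trial on which the third success occurs; negative binomial, r=3, p=0.15.
P(Y=24) = C(23,2) · p^3 · (1−p)^21
= 253 · 0.003375 · 0.032946 = 0.0281314

0.02813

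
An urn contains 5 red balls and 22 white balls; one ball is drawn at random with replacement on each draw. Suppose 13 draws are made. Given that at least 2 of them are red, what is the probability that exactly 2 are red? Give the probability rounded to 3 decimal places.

X ~ Binomial(13, 0.185185). Want P(X=2 | X≥2) = P(X=2) / P(X≥2).
P(X=2) = C(13,2)·0.185185^2·0.814815^11 = 0.28116
P(X≥2) = 1 − 0.06979 − 0.20618 = 0.72403
Ratio = 0.28116 / 0.72403 = 0.38833

0.388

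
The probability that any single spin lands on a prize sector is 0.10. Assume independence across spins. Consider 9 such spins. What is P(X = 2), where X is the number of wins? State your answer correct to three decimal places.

0.172

X ~ Binomial(n=9, p=0.10).
P(X=2) = C(9,2) · p^2 · (1−p)^7
= 36 · 0.01 · 0.4783 = 0.17219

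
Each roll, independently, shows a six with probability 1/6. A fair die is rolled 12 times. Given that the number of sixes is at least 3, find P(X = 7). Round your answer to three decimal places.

X ~ Binomial(12, 0.166667). Want P(X=7 | X≥3) = P(X=7) / P(X≥3).
P(X=7) = C(12,7)·0.166667^7·0.833333^5 = 0.00114
P(X≥3) = 1 − 0.11216 − 0.26918 − 0.29609 = 0.32257
Ratio = 0.00114 / 0.32257 = 0.00352

0.004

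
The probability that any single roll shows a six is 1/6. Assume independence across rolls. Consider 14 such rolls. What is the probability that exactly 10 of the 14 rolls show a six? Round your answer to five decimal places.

X ~ Binomial(n=14, p=0.166667).
P(X=10) = C(14,10) · p^10 · (1−p)^4
= 1001 · 1.6538e-08 · 0.48225 = 0.0000080

0.00001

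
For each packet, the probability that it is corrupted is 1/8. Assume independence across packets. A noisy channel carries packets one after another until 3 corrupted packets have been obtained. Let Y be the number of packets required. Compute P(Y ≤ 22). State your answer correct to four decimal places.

Finishing within 22 packets ⇔ at least 3 successes in the first 22. With X ~ Binomial(22, 0.125), P(Y ≤ 22) = 1 − P(X ≤ 2).
  k=0: C(22,0)·0.125^0·0.875^22 = 0.052988
  k=1: C(22,1)·0.125^1·0.875^21 = 0.166534
  k=2: C(22,2)·0.125^2·0.875^20 = 0.249800
1 − 0.469322 = 0.530678

0.5307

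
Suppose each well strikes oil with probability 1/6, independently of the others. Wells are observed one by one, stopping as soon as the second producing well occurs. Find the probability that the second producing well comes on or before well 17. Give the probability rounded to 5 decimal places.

0.80168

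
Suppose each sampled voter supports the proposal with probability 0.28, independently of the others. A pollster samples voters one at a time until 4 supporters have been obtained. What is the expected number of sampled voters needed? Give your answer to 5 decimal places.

14.28571

Y = total sampled voters until the fourth success; negative binomial with r=4, p=0.28.
E[Y] = r / p = 4 / 0.28 = 14.2857143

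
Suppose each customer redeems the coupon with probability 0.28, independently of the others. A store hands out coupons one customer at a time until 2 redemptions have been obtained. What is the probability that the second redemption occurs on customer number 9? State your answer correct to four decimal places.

Y = trial on which the second success occurs; negative binomial, r=2, p=0.28.
P(Y=9) = C(8,1) · p^2 · (1−p)^7
= 8 · 0.0784 · 0.10031 = 0.062912

0.0629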